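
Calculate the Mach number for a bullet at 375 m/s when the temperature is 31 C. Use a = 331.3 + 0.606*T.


a = 331.3 + 0.606*(31) = 350.086 m/s
M = v/a = 375/350.086 = 1.071

1.071


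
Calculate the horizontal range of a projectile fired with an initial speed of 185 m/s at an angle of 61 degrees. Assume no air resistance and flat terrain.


R = v0^2 * sin(2*theta) / g = 185^2 * sin(2*61°) / 9.81 = 2959 m

2959 m


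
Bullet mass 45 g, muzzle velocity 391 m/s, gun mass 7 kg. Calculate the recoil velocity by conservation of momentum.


v_recoil = m_p * v_p / m_gun = 0.045 * 391 / 7 = 2.514 m/s

2.514 m/s


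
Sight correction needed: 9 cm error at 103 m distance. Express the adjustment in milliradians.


1 mrad subtends 1 cm per 10 m of range, so adj = error_cm / (dist_m / 10) = 9 / (103/10) = 0.8738 mrad

0.8738 mrad


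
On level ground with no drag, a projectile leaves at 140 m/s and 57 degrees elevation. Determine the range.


R = v0^2 * sin(2*theta) / g = 140^2 * sin(2*57°) / 9.81 = 1825 m

1825 m


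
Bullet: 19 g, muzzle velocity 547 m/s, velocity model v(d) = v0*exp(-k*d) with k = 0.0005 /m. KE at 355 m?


v = v0*exp(-k*d) = 547*exp(-0.0005*355) = 458.036 m/s
E = 0.5*m*v^2 = 0.5*0.019*458.036^2 = 1993 J

1993 J


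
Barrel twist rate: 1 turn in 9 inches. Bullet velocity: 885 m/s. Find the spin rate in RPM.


twist_m = 9*0.0254 = 0.2286 m
spin = v/twist = 885/0.2286 = 3871.391 rev/s
RPM = spin*60 = 3871.391*60 ≈ 232283 RPM

232283 RPM


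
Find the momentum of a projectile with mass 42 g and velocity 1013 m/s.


p = m*v = 0.042*1013 = 42.55 kg·m/s

42.55 kg·m/s


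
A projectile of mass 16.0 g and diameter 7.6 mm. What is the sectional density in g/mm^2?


SD = m/d^2 = 16.0/7.6^2 = 0.277 g/mm^2

0.277 g/mm^2


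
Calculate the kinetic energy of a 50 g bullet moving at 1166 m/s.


E = 0.5*m*v^2 = 0.5*0.05*1166^2 = 33989 J

33989 J


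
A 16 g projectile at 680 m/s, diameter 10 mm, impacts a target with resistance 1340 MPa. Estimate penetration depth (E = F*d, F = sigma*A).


A = pi*(d/2)^2 = pi*(10/2)^2 = 78.5398 mm^2
E = 0.5*m*v^2 = 0.5*0.016*680^2 = 3699.2 J
depth = E/(sigma*A) = 3699.2 J / (1340 MPa * 78.5398 mm^2) = 3699.2/(1340 * 78.5398) m = 0.035149 m ≈ 35.15 mm

35.15 mm


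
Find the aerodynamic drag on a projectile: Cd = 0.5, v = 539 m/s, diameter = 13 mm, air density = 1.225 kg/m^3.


A = pi*(d/2)^2 = pi*(13/2000)^2 = 1.32732e-04 m^2
Fd = 0.5*Cd*rho*A*v^2 = 0.5*0.5*1.225*1.32732e-04*539^2 = 11.81 N

11.81 N


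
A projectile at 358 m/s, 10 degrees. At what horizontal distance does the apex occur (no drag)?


R = v0^2*sin(2*theta)/g = 358^2*sin(2*10°)/9.81 = 4468.37 m
apex_dist = R/2 = 4468.37/2 = 2234 m

2234 m


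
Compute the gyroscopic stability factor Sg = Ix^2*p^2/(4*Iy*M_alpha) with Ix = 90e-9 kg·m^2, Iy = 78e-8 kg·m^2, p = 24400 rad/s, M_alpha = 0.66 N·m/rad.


Sg = Ix^2 * p^2 / (4 * Iy * M_alpha) = (90e-9)^2 * 24400^2 / (4 * 78e-8 * 0.66) = 2.342

2.342


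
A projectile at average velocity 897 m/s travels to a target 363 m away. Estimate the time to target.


t = d/v = 363/897 = 0.4047 s

0.4047 s


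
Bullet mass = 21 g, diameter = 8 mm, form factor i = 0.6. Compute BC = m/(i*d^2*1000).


BC = m/(i*d^2*1000) = 21/(0.6 * 8^2 * 1000) = 0.0005469

0.0005469


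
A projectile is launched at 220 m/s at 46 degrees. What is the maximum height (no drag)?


H = (v0*sin(theta))^2 / (2g) = (220*sin(46°))^2 / (2*9.81) = 1276 m

1276 m


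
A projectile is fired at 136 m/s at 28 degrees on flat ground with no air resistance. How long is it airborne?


T = 2*v0*sin(theta)/g = 2*136*sin(28°)/9.81 = 13.02 s

13.02 s


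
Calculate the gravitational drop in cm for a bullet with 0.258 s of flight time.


drop = 0.5*g*t^2 = 0.5*9.81*0.258^2 = 0.326496 m ≈ 32.65 cm

32.65 cm


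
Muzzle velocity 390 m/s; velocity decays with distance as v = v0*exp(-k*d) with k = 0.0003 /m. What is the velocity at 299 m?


v = v0*exp(-k*d) = 390*exp(-0.0003*299) = 356.5 m/s

356.5 m/s


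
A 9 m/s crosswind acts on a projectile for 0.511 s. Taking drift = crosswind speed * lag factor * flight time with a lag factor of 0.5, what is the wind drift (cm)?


drift = v_wind * lag * t = 9 * 0.5 * 0.511 = 2.2995 m ≈ 230 cm

230 cm


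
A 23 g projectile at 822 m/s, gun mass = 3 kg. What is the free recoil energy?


v_r = m_p*v_p/m_gun = 0.023*822/3 = 6.302 m/s, E_r = 0.5*m_gun*v_r^2 = 0.5*3*6.302^2 = 59.57 J

59.57 J


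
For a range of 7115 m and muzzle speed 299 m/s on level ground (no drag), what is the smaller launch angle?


sin(2*theta) = R*g/v0^2 = 7115*9.81/299^2 = 0.780731, theta = arcsin(0.780731)/2 = 25.66°

25.66 degrees


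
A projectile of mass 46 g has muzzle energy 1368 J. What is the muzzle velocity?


v = sqrt(2*E/m) = sqrt(2*1368/0.046) = 243.9 m/s

243.9 m/s


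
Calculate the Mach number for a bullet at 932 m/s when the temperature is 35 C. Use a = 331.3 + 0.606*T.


a = 331.3 + 0.606*(35) = 352.51 m/s
M = v/a = 932/352.51 = 2.644

2.644


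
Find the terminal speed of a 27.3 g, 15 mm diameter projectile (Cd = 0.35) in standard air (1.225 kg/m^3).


A = pi*(d/2)^2 = pi*(15/2000)^2 = 1.76715e-04 m^2
vt = sqrt(2mg/(Cd*rho*A)) = sqrt(2*0.0273*9.81/(0.35 * 1.225 * 1.76715e-04)) = 84.08 m/s

84.08 m/s


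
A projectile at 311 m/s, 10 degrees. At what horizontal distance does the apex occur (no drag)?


R = v0^2*sin(2*theta)/g = 311^2*sin(2*10°)/9.81 = 3372.12 m
apex_dist = R/2 = 3372.12/2 = 1686 m

1686 m


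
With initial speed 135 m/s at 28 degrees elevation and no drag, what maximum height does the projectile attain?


H = (v0*sin(theta))^2 / (2g) = (135*sin(28°))^2 / (2*9.81) = 204.7 m

204.7 m


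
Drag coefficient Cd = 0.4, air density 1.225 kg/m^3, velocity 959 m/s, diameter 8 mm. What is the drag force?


A = pi*(d/2)^2 = pi*(8/2000)^2 = 5.02655e-05 m^2
Fd = 0.5*Cd*rho*A*v^2 = 0.5*0.4*1.225*5.02655e-05*959^2 = 11.33 N

11.33 N


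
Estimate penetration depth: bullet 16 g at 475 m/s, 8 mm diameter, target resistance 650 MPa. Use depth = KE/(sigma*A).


A = pi*(d/2)^2 = pi*(8/2)^2 = 50.2655 mm^2
E = 0.5*m*v^2 = 0.5*0.016*475^2 = 1805 J
depth = E/(sigma*A) = 1805 J / (650 MPa * 50.2655 mm^2) = 1805/(650 * 50.2655) m = 0.0552451 m ≈ 55.25 mm

55.25 mm


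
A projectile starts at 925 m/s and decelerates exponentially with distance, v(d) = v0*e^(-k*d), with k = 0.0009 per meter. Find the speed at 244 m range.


v = v0*exp(-k*d) = 925*exp(-0.0009*244) = 742.6 m/s

742.6 m/s


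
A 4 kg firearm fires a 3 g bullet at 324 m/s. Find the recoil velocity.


v_recoil = m_p * v_p / m_gun = 0.003 * 324 / 4 = 0.243 m/s

0.243 m/s


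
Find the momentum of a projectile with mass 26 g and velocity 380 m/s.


p = m*v = 0.026*380 = 9.88 kg·m/s

9.88 kg·m/s


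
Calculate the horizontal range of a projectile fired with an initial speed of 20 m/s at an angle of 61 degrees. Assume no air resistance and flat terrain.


R = v0^2 * sin(2*theta) / g = 20^2 * sin(2*61°) / 9.81 = 34.58 m

34.58 m


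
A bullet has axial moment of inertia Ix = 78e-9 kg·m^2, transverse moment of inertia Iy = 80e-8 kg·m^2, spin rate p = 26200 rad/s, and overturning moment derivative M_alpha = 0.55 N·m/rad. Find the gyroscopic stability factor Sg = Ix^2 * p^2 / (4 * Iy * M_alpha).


Sg = Ix^2 * p^2 / (4 * Iy * M_alpha) = (78e-9)^2 * 26200^2 / (4 * 80e-8 * 0.55) = 2.373

2.373


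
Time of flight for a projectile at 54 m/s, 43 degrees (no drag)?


T = 2*v0*sin(theta)/g = 2*54*sin(43°)/9.81 = 7.508 s

7.508 s


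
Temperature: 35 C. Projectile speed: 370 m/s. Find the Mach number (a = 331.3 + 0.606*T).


a = 331.3 + 0.606*(35) = 352.51 m/s
M = v/a = 370/352.51 = 1.05

1.05


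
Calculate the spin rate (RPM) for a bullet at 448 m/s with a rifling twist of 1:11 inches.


twist_m = 11*0.0254 = 0.2794 m
spin = v/twist = 448/0.2794 = 1603.436 rev/s
RPM = spin*60 = 1603.436*60 ≈ 96206 RPM

96206 RPM


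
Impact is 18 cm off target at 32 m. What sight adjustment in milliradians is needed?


1 mrad subtends 1 cm per 10 m of range, so adj = error_cm / (dist_m / 10) = 18 / (32/10) = 5.625 mrad

5.625 mrad


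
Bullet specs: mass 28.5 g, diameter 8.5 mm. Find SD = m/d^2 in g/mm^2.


SD = m/d^2 = 28.5/8.5^2 = 0.3945 g/mm^2

0.3945 g/mm^2


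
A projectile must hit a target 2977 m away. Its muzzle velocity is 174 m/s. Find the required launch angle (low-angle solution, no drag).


sin(2*theta) = R*g/v0^2 = 2977*9.81/174^2 = 0.964605, theta = arcsin(0.964605)/2 = 37.36°

37.36 degrees


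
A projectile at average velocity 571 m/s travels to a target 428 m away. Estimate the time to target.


t = d/v = 428/571 = 0.7496 s

0.7496 s


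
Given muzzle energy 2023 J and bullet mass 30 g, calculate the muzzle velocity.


v = sqrt(2*E/m) = sqrt(2*2023/0.03) = 367.2 m/s

367.2 m/s


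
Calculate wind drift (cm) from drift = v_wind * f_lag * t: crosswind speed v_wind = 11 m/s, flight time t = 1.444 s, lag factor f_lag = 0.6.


drift = v_wind * lag * t = 11 * 0.6 * 1.444 = 9.5304 m ≈ 953 cm

953 cm


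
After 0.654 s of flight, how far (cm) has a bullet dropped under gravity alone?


drop = 0.5*g*t^2 = 0.5*9.81*0.654^2 = 2.09795 m ≈ 209.8 cm

209.8 cm


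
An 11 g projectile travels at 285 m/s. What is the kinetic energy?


E = 0.5*m*v^2 = 0.5*0.011*285^2 = 446.7 J

446.7 J


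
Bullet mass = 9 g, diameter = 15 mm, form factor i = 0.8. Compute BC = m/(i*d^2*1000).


BC = m/(i*d^2*1000) = 9/(0.8 * 15^2 * 1000) = 5e-05

5e-05


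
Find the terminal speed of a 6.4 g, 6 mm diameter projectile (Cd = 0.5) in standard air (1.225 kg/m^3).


A = pi*(d/2)^2 = pi*(6/2000)^2 = 2.82743e-05 m^2
vt = sqrt(2mg/(Cd*rho*A)) = sqrt(2*0.0064*9.81/(0.5 * 1.225 * 2.82743e-05)) = 85.15 m/s

85.15 m/s


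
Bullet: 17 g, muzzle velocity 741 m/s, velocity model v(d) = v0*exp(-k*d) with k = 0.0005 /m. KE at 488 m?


v = v0*exp(-k*d) = 741*exp(-0.0005*488) = 580.564 m/s
E = 0.5*m*v^2 = 0.5*0.017*580.564^2 = 2865 J

2865 J


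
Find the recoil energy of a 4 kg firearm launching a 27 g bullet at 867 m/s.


v_r = m_p*v_p/m_gun = 0.027*867/4 = 5.85225 m/s, E_r = 0.5*m_gun*v_r^2 = 0.5*4*5.85225^2 = 68.5 J

68.5 J


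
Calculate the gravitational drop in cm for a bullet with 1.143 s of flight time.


drop = 0.5*g*t^2 = 0.5*9.81*1.143^2 = 6.40813 m ≈ 640.8 cm

640.8 cm


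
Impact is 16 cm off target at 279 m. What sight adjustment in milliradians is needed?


1 mrad subtends 1 cm per 10 m of range, so adj = error_cm / (dist_m / 10) = 16 / (279/10) = 0.5735 mrad

0.5735 mrad


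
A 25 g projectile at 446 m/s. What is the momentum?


p = m*v = 0.025*446 = 11.15 kg·m/s

11.15 kg·m/s


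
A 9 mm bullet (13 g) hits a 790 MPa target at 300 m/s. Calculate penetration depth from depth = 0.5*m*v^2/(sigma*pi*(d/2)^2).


A = pi*(d/2)^2 = pi*(9/2)^2 = 63.6173 mm^2
E = 0.5*m*v^2 = 0.5*0.013*300^2 = 585 J
depth = E/(sigma*A) = 585 J / (790 MPa * 63.6173 mm^2) = 585/(790 * 63.6173) m = 0.01164 m ≈ 11.64 mm

11.64 mm


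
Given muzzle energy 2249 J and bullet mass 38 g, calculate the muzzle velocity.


v = sqrt(2*E/m) = sqrt(2*2249/0.038) = 344 m/s

344 m/s


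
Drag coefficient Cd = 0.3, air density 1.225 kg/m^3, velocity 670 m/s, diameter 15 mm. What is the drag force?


A = pi*(d/2)^2 = pi*(15/2000)^2 = 1.76715e-04 m^2
Fd = 0.5*Cd*rho*A*v^2 = 0.5*0.3*1.225*1.76715e-04*670^2 = 14.58 N

14.58 N


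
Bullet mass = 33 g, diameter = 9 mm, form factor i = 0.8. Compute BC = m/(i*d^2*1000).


BC = m/(i*d^2*1000) = 33/(0.8 * 9^2 * 1000) = 0.0005093

0.0005093


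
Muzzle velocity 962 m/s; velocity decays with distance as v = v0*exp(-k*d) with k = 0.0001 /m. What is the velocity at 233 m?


v = v0*exp(-k*d) = 962*exp(-0.0001*233) = 939.8 m/s

939.8 m/s


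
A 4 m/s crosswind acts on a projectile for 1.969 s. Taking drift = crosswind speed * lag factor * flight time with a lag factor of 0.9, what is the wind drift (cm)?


drift = v_wind * lag * t = 4 * 0.9 * 1.969 = 7.0884 m ≈ 708.8 cm

708.8 cm


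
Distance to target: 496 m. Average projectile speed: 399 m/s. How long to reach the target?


t = d/v = 496/399 = 1.243 s

1.243 s


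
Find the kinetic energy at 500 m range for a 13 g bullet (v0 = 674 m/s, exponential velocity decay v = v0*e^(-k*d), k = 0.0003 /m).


v = v0*exp(-k*d) = 674*exp(-0.0003*500) = 580.117 m/s
E = 0.5*m*v^2 = 0.5*0.013*580.117^2 = 2187 J

2187 J


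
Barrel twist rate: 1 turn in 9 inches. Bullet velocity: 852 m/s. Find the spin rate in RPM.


twist_m = 9*0.0254 = 0.2286 m
spin = v/twist = 852/0.2286 = 3727.034 rev/s
RPM = spin*60 = 3727.034*60 ≈ 223622 RPM

223622 RPM


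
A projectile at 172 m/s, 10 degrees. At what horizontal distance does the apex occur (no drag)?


R = v0^2*sin(2*theta)/g = 172^2*sin(2*10°)/9.81 = 1031.43 m
apex_dist = R/2 = 1031.43/2 = 515.7 m

515.7 m


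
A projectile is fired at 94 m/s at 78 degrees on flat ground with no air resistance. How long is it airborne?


T = 2*v0*sin(theta)/g = 2*94*sin(78°)/9.81 = 18.75 s

18.75 s


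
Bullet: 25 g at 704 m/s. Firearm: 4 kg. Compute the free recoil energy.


v_r = m_p*v_p/m_gun = 0.025*704/4 = 4.4 m/s, E_r = 0.5*m_gun*v_r^2 = 0.5*4*4.4^2 = 38.72 J

38.72 J


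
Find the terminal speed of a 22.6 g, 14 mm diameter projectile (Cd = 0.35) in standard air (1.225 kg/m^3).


A = pi*(d/2)^2 = pi*(14/2000)^2 = 1.53938e-04 m^2
vt = sqrt(2mg/(Cd*rho*A)) = sqrt(2*0.0226*9.81/(0.35 * 1.225 * 1.53938e-04)) = 81.97 m/s

81.97 m/s


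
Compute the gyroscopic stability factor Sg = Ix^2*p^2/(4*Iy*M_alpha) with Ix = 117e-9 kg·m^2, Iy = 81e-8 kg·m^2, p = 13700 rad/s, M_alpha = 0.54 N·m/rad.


Sg = Ix^2 * p^2 / (4 * Iy * M_alpha) = (117e-9)^2 * 13700^2 / (4 * 81e-8 * 0.54) = 1.469

1.469


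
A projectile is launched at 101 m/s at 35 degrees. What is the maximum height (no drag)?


H = (v0*sin(theta))^2 / (2g) = (101*sin(35°))^2 / (2*9.81) = 171.1 m

171.1 m


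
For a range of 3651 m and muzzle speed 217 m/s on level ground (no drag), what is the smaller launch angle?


sin(2*theta) = R*g/v0^2 = 3651*9.81/217^2 = 0.760609, theta = arcsin(0.760609)/2 = 24.76°

24.76 degrees


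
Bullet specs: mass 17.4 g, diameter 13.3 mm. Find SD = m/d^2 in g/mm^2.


SD = m/d^2 = 17.4/13.3^2 = 0.09837 g/mm^2

0.09837 g/mm^2


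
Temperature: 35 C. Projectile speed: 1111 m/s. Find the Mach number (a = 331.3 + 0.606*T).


a = 331.3 + 0.606*(35) = 352.51 m/s
M = v/a = 1111/352.51 = 3.152

3.152


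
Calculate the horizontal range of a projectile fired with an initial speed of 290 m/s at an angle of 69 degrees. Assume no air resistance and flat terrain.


R = v0^2 * sin(2*theta) / g = 290^2 * sin(2*69°) / 9.81 = 5736 m

5736 m


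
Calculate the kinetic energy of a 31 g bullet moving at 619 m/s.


E = 0.5*m*v^2 = 0.5*0.031*619^2 = 5939 J

5939 J


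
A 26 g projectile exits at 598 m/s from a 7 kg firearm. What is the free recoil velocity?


v_recoil = m_p * v_p / m_gun = 0.026 * 598 / 7 = 2.221 m/s

2.221 m/s


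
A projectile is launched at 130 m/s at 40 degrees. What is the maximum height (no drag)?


H = (v0*sin(theta))^2 / (2g) = (130*sin(40°))^2 / (2*9.81) = 355.9 m

355.9 m


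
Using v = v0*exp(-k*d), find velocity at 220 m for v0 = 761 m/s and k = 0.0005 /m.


v = v0*exp(-k*d) = 761*exp(-0.0005*220) = 681.7 m/s

681.7 m/s


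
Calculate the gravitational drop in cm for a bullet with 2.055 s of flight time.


drop = 0.5*g*t^2 = 0.5*9.81*2.055^2 = 20.7139 m ≈ 2071 cm

2071 cm


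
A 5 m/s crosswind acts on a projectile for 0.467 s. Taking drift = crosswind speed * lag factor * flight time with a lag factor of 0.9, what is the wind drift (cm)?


drift = v_wind * lag * t = 5 * 0.9 * 0.467 = 2.1015 m ≈ 210.2 cm

210.2 cm


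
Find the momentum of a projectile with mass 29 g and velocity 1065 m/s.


p = m*v = 0.029*1065 = 30.89 kg·m/s

30.89 kg·m/s


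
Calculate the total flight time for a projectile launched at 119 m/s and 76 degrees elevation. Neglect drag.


T = 2*v0*sin(theta)/g = 2*119*sin(76°)/9.81 = 23.54 s

23.54 s


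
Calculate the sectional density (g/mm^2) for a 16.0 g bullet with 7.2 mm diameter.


SD = m/d^2 = 16.0/7.2^2 = 0.3086 g/mm^2

0.3086 g/mm^2


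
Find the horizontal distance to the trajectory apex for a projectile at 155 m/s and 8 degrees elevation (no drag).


R = v0^2*sin(2*theta)/g = 155^2*sin(2*8°)/9.81 = 675.045 m
apex_dist = R/2 = 675.045/2 = 337.5 m

337.5 m


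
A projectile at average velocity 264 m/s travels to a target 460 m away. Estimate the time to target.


t = d/v = 460/264 = 1.742 s

1.742 s


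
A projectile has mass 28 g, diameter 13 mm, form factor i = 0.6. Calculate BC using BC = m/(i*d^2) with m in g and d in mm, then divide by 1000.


BC = m/(i*d^2*1000) = 28/(0.6 * 13^2 * 1000) = 0.0002761

0.0002761


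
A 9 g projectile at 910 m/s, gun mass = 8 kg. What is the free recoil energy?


v_r = m_p*v_p/m_gun = 0.009*910/8 = 1.02375 m/s, E_r = 0.5*m_gun*v_r^2 = 0.5*8*1.02375^2 = 4.192 J

4.192 J


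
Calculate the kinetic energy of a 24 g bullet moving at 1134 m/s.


E = 0.5*m*v^2 = 0.5*0.024*1134^2 = 15431 J

15431 J


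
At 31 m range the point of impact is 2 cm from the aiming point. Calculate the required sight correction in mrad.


1 mrad subtends 1 cm per 10 m of range, so adj = error_cm / (dist_m / 10) = 2 / (31/10) = 0.6452 mrad

0.6452 mrad


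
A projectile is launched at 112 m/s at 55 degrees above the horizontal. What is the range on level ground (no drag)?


R = v0^2 * sin(2*theta) / g = 112^2 * sin(2*55°) / 9.81 = 1202 m

1202 m


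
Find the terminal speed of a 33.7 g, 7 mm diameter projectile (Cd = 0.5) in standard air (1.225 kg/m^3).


A = pi*(d/2)^2 = pi*(7/2000)^2 = 3.84845e-05 m^2
vt = sqrt(2mg/(Cd*rho*A)) = sqrt(2*0.0337*9.81/(0.5 * 1.225 * 3.84845e-05)) = 167.5 m/s

167.5 m/s


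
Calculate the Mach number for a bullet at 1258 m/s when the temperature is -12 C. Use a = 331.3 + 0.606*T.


a = 331.3 + 0.606*(-12) = 324.028 m/s
M = v/a = 1258/324.028 = 3.882

3.882


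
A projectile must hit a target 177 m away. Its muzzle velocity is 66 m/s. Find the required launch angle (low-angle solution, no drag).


sin(2*theta) = R*g/v0^2 = 177*9.81/66^2 = 0.398616, theta = arcsin(0.398616)/2 = 11.75°

11.75 degrees


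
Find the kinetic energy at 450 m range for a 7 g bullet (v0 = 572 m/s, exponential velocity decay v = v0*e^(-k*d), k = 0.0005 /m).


v = v0*exp(-k*d) = 572*exp(-0.0005*450) = 456.751 m/s
E = 0.5*m*v^2 = 0.5*0.007*456.751^2 = 730.2 J

730.2 J


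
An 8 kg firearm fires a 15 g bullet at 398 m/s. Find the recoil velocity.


v_recoil = m_p * v_p / m_gun = 0.015 * 398 / 8 = 0.7462 m/s

0.7462 m/s


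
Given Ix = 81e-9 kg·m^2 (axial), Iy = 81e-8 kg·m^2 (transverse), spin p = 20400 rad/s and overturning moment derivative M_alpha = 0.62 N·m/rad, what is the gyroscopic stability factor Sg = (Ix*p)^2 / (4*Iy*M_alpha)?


Sg = Ix^2 * p^2 / (4 * Iy * M_alpha) = (81e-9)^2 * 20400^2 / (4 * 81e-8 * 0.62) = 1.359

1.359


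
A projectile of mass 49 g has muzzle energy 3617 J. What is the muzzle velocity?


v = sqrt(2*E/m) = sqrt(2*3617/0.049) = 384.2 m/s

384.2 m/s


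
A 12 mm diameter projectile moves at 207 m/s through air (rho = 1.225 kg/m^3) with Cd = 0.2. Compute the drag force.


A = pi*(d/2)^2 = pi*(12/2000)^2 = 1.13097e-04 m^2
Fd = 0.5*Cd*rho*A*v^2 = 0.5*0.2*1.225*1.13097e-04*207^2 = 0.5936 N

0.5936 N


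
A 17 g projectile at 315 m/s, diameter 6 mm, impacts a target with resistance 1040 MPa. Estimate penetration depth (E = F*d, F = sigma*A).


A = pi*(d/2)^2 = pi*(6/2)^2 = 28.2743 mm^2
E = 0.5*m*v^2 = 0.5*0.017*315^2 = 843.413 J
depth = E/(sigma*A) = 843.413 J / (1040 MPa * 28.2743 mm^2) = 843.413/(1040 * 28.2743) m = 0.0286823 m ≈ 28.68 mm

28.68 mm


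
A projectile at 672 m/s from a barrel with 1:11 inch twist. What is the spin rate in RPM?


twist_m = 11*0.0254 = 0.2794 m
spin = v/twist = 672/0.2794 = 2405.154 rev/s
RPM = spin*60 = 2405.154*60 ≈ 144309 RPM

144309 RPM


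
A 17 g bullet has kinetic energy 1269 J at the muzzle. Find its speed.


v = sqrt(2*E/m) = sqrt(2*1269/0.017) = 386.4 m/s

386.4 m/s


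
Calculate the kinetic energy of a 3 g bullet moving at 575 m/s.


E = 0.5*m*v^2 = 0.5*0.003*575^2 = 495.9 J

495.9 J


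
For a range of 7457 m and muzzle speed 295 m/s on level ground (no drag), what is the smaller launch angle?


sin(2*theta) = R*g/v0^2 = 7457*9.81/295^2 = 0.840599, theta = arcsin(0.840599)/2 = 28.6°

28.6 degrees


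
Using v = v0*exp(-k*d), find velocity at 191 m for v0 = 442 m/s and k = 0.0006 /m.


v = v0*exp(-k*d) = 442*exp(-0.0006*191) = 394.1 m/s

394.1 m/s


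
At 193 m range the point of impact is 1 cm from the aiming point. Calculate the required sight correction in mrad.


1 mrad subtends 1 cm per 10 m of range, so adj = error_cm / (dist_m / 10) = 1 / (193/10) = 0.05181 mrad

0.05181 mrad


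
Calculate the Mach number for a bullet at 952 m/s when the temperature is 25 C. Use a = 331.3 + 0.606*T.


a = 331.3 + 0.606*(25) = 346.45 m/s
M = v/a = 952/346.45 = 2.748

2.748


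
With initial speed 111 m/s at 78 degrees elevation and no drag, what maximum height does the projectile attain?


H = (v0*sin(theta))^2 / (2g) = (111*sin(78°))^2 / (2*9.81) = 600.8 m

600.8 m


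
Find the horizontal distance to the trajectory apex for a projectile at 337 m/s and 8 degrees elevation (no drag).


R = v0^2*sin(2*theta)/g = 337^2*sin(2*8°)/9.81 = 3191.02 m
apex_dist = R/2 = 3191.02/2 = 1596 m

1596 m


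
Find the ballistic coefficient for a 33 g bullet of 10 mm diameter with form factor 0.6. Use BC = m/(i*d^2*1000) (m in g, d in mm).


BC = m/(i*d^2*1000) = 33/(0.6 * 10^2 * 1000) = 0.00055

0.00055


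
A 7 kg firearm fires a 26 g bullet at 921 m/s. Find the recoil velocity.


v_recoil = m_p * v_p / m_gun = 0.026 * 921 / 7 = 3.421 m/s

3.421 m/s


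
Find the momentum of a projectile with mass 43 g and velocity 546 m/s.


p = m*v = 0.043*546 = 23.48 kg·m/s

23.48 kg·m/s


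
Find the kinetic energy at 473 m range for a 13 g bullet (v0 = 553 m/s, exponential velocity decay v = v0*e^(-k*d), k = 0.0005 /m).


v = v0*exp(-k*d) = 553*exp(-0.0005*473) = 436.53 m/s
E = 0.5*m*v^2 = 0.5*0.013*436.53^2 = 1239 J

1239 J


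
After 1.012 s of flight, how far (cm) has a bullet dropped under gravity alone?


drop = 0.5*g*t^2 = 0.5*9.81*1.012^2 = 5.02343 m ≈ 502.3 cm

502.3 cm


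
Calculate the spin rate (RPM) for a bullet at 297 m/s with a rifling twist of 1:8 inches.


twist_m = 8*0.0254 = 0.2032 m
spin = v/twist = 297/0.2032 = 1461.614 rev/s
RPM = spin*60 = 1461.614*60 ≈ 87697 RPM

87697 RPM


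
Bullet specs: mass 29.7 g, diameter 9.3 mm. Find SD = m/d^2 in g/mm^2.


SD = m/d^2 = 29.7/9.3^2 = 0.3434 g/mm^2

0.3434 g/mm^2


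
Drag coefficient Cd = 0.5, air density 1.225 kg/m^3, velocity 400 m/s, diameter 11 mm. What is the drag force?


A = pi*(d/2)^2 = pi*(11/2000)^2 = 9.50332e-05 m^2
Fd = 0.5*Cd*rho*A*v^2 = 0.5*0.5*1.225*9.50332e-05*400^2 = 4.657 N

4.657 N


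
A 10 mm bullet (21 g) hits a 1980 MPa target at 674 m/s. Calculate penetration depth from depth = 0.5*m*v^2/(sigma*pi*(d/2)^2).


A = pi*(d/2)^2 = pi*(10/2)^2 = 78.5398 mm^2
E = 0.5*m*v^2 = 0.5*0.021*674^2 = 4769.9 J
depth = E/(sigma*A) = 4769.9 J / (1980 MPa * 78.5398 mm^2) = 4769.9/(1980 * 78.5398) m = 0.0306728 m ≈ 30.67 mm

30.67 mm


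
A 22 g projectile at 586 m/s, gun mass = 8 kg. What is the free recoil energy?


v_r = m_p*v_p/m_gun = 0.022*586/8 = 1.6115 m/s, E_r = 0.5*m_gun*v_r^2 = 0.5*8*1.6115^2 = 10.39 J

10.39 J


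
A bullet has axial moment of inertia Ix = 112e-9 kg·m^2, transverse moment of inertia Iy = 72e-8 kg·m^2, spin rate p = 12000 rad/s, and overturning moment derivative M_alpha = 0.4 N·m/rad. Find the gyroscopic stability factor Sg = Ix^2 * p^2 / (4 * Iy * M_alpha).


Sg = Ix^2 * p^2 / (4 * Iy * M_alpha) = (112e-9)^2 * 12000^2 / (4 * 72e-8 * 0.4) = 1.568

1.568


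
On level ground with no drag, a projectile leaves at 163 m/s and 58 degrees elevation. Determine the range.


R = v0^2 * sin(2*theta) / g = 163^2 * sin(2*58°) / 9.81 = 2434 m

2434 m


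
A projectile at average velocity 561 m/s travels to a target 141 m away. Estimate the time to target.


t = d/v = 141/561 = 0.2513 s

0.2513 s


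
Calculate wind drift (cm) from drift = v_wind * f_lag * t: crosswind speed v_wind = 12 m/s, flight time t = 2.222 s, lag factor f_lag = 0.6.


drift = v_wind * lag * t = 12 * 0.6 * 2.222 = 15.9984 m ≈ 1600 cm

1600 cm


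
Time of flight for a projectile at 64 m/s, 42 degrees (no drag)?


T = 2*v0*sin(theta)/g = 2*64*sin(42°)/9.81 = 8.731 s

8.731 s


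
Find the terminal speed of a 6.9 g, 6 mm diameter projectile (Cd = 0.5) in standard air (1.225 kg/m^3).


A = pi*(d/2)^2 = pi*(6/2000)^2 = 2.82743e-05 m^2
vt = sqrt(2mg/(Cd*rho*A)) = sqrt(2*0.0069*9.81/(0.5 * 1.225 * 2.82743e-05)) = 88.41 m/s

88.41 m/s


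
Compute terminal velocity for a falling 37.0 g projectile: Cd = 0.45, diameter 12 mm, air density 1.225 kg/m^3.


A = pi*(d/2)^2 = pi*(12/2000)^2 = 1.13097e-04 m^2
vt = sqrt(2mg/(Cd*rho*A)) = sqrt(2*0.037*9.81/(0.45 * 1.225 * 1.13097e-04)) = 107.9 m/s

107.9 m/s


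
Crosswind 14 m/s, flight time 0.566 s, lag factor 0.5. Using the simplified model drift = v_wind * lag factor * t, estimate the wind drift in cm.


drift = v_wind * lag * t = 14 * 0.5 * 0.566 = 3.962 m ≈ 396.2 cm

396.2 cm


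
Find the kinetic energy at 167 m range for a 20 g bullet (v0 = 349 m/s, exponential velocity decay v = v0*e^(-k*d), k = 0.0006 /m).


v = v0*exp(-k*d) = 349*exp(-0.0006*167) = 315.725 m/s
E = 0.5*m*v^2 = 0.5*0.02*315.725^2 = 996.8 J

996.8 J


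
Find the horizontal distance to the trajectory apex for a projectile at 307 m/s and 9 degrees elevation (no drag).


R = v0^2*sin(2*theta)/g = 307^2*sin(2*9°)/9.81 = 2968.86 m
apex_dist = R/2 = 2968.86/2 = 1484 m

1484 m


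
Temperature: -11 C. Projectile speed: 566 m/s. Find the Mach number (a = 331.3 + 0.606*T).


a = 331.3 + 0.606*(-11) = 324.634 m/s
M = v/a = 566/324.634 = 1.744

1.744


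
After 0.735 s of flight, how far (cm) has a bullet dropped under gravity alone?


drop = 0.5*g*t^2 = 0.5*9.81*0.735^2 = 2.6498 m ≈ 265 cm

265 cm


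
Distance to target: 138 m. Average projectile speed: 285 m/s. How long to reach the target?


t = d/v = 138/285 = 0.4842 s

0.4842 s


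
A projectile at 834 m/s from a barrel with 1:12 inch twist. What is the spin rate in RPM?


twist_m = 12*0.0254 = 0.3048 m
spin = v/twist = 834/0.3048 = 2736.22 rev/s
RPM = spin*60 = 2736.22*60 ≈ 164173 RPM

164173 RPM


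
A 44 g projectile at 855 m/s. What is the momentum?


p = m*v = 0.044*855 = 37.62 kg·m/s

37.62 kg·m/s


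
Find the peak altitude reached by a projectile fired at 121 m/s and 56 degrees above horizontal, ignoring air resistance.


H = (v0*sin(theta))^2 / (2g) = (121*sin(56°))^2 / (2*9.81) = 512.9 m

512.9 m


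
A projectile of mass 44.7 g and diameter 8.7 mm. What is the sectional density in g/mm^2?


SD = m/d^2 = 44.7/8.7^2 = 0.5906 g/mm^2

0.5906 g/mm^2


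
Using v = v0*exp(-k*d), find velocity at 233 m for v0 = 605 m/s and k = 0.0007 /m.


v = v0*exp(-k*d) = 605*exp(-0.0007*233) = 514 m/s

514 m/s


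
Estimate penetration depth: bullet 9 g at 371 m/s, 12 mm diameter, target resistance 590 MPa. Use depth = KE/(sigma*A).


A = pi*(d/2)^2 = pi*(12/2)^2 = 113.097 mm^2
E = 0.5*m*v^2 = 0.5*0.009*371^2 = 619.385 J
depth = E/(sigma*A) = 619.385 J / (590 MPa * 113.097 mm^2) = 619.385/(590 * 113.097) m = 0.00928231 m ≈ 9.282 mm

9.282 mm


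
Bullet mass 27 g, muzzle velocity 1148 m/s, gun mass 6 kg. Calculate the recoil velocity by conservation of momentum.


v_recoil = m_p * v_p / m_gun = 0.027 * 1148 / 6 = 5.166 m/s

5.166 m/s


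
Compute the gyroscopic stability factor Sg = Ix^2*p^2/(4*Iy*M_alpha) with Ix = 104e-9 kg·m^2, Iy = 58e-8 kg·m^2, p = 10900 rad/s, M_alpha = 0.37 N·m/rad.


Sg = Ix^2 * p^2 / (4 * Iy * M_alpha) = (104e-9)^2 * 10900^2 / (4 * 58e-8 * 0.37) = 1.497

1.497


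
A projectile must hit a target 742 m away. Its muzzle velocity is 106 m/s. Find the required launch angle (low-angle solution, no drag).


sin(2*theta) = R*g/v0^2 = 742*9.81/106^2 = 0.64783, theta = arcsin(0.64783)/2 = 20.19°

20.19 degrees


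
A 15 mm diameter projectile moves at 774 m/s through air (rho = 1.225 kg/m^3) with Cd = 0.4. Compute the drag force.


A = pi*(d/2)^2 = pi*(15/2000)^2 = 1.76715e-04 m^2
Fd = 0.5*Cd*rho*A*v^2 = 0.5*0.4*1.225*1.76715e-04*774^2 = 25.94 N

25.94 N


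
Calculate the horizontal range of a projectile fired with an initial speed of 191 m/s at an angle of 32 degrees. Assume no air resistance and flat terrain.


R = v0^2 * sin(2*theta) / g = 191^2 * sin(2*32°) / 9.81 = 3342 m

3342 m


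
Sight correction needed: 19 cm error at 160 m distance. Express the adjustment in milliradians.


1 mrad subtends 1 cm per 10 m of range, so adj = error_cm / (dist_m / 10) = 19 / (160/10) = 1.188 mrad

1.188 mrad


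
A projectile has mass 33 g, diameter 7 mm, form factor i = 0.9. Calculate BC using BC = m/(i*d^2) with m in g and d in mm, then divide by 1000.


BC = m/(i*d^2*1000) = 33/(0.9 * 7^2 * 1000) = 0.0007483

0.0007483


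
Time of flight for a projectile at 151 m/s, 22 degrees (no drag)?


T = 2*v0*sin(theta)/g = 2*151*sin(22°)/9.81 = 11.53 s

11.53 s


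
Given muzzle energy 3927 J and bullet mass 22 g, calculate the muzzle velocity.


v = sqrt(2*E/m) = sqrt(2*3927/0.022) = 597.5 m/s

597.5 m/s


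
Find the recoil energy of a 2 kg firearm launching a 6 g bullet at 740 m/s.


v_r = m_p*v_p/m_gun = 0.006*740/2 = 2.22 m/s, E_r = 0.5*m_gun*v_r^2 = 0.5*2*2.22^2 = 4.928 J

4.928 J


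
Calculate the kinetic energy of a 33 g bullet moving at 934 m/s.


E = 0.5*m*v^2 = 0.5*0.033*934^2 = 14394 J

14394 J


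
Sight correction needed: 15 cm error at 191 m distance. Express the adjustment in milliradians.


1 mrad subtends 1 cm per 10 m of range, so adj = error_cm / (dist_m / 10) = 15 / (191/10) = 0.7853 mrad

0.7853 mrad


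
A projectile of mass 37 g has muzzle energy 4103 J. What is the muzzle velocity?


v = sqrt(2*E/m) = sqrt(2*4103/0.037) = 470.9 m/s

470.9 m/s


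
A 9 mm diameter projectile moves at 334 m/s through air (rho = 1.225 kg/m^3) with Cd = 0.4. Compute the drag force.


A = pi*(d/2)^2 = pi*(9/2000)^2 = 6.36173e-05 m^2
Fd = 0.5*Cd*rho*A*v^2 = 0.5*0.4*1.225*6.36173e-05*334^2 = 1.739 N

1.739 N


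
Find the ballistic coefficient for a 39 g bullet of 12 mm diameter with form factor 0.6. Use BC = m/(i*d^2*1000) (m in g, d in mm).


BC = m/(i*d^2*1000) = 39/(0.6 * 12^2 * 1000) = 0.0004514

0.0004514


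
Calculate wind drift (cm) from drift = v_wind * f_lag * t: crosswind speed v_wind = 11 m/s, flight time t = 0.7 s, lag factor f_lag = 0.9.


drift = v_wind * lag * t = 11 * 0.9 * 0.7 = 6.93 m ≈ 693 cm

693 cm


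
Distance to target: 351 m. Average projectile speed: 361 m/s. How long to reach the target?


t = d/v = 351/361 = 0.9723 s

0.9723 s


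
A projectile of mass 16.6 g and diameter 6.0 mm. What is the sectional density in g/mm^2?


SD = m/d^2 = 16.6/6.0^2 = 0.4611 g/mm^2

0.4611 g/mm^2


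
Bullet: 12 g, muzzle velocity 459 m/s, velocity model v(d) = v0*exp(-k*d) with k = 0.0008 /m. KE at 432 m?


v = v0*exp(-k*d) = 459*exp(-0.0008*432) = 324.878 m/s
E = 0.5*m*v^2 = 0.5*0.012*324.878^2 = 633.3 J

633.3 J


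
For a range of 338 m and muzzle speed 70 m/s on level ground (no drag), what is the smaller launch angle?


sin(2*theta) = R*g/v0^2 = 338*9.81/70^2 = 0.67669, theta = arcsin(0.67669)/2 = 21.29°

21.29 degrees


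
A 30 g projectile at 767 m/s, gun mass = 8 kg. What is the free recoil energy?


v_r = m_p*v_p/m_gun = 0.03*767/8 = 2.87625 m/s, E_r = 0.5*m_gun*v_r^2 = 0.5*8*2.87625^2 = 33.09 J

33.09 J


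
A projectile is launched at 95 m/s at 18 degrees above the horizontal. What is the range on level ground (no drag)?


R = v0^2 * sin(2*theta) / g = 95^2 * sin(2*18°) / 9.81 = 540.8 m

540.8 m


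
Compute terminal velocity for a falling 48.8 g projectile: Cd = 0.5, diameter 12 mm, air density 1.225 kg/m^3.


A = pi*(d/2)^2 = pi*(12/2000)^2 = 1.13097e-04 m^2
vt = sqrt(2mg/(Cd*rho*A)) = sqrt(2*0.0488*9.81/(0.5 * 1.225 * 1.13097e-04)) = 117.6 m/s

117.6 m/s


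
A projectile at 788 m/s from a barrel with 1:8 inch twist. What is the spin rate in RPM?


twist_m = 8*0.0254 = 0.2032 m
spin = v/twist = 788/0.2032 = 3877.953 rev/s
RPM = spin*60 = 3877.953*60 ≈ 232677 RPM

232677 RPM


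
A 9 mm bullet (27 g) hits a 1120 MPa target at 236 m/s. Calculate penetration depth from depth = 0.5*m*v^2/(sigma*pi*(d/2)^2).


A = pi*(d/2)^2 = pi*(9/2)^2 = 63.6173 mm^2
E = 0.5*m*v^2 = 0.5*0.027*236^2 = 751.896 J
depth = E/(sigma*A) = 751.896 J / (1120 MPa * 63.6173 mm^2) = 751.896/(1120 * 63.6173) m = 0.0105527 m ≈ 10.55 mm

10.55 mm


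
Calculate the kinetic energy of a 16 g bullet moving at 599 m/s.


E = 0.5*m*v^2 = 0.5*0.016*599^2 = 2870 J

2870 J


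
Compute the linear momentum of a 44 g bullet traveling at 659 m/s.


p = m*v = 0.044*659 = 29 kg·m/s

29 kg·m/s


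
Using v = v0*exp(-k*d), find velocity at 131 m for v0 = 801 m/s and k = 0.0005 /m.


v = v0*exp(-k*d) = 801*exp(-0.0005*131) = 750.2 m/s

750.2 m/s


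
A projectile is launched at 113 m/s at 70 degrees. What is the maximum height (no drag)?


H = (v0*sin(theta))^2 / (2g) = (113*sin(70°))^2 / (2*9.81) = 574.7 m

574.7 m


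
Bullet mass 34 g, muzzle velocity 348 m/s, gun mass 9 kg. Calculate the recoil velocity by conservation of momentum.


v_recoil = m_p * v_p / m_gun = 0.034 * 348 / 9 = 1.315 m/s

1.315 m/s


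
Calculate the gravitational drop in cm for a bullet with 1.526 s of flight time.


drop = 0.5*g*t^2 = 0.5*9.81*1.526^2 = 11.4222 m ≈ 1142 cm

1142 cm


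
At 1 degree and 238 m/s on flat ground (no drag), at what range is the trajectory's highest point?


R = v0^2*sin(2*theta)/g = 238^2*sin(2*1°)/9.81 = 201.513 m
apex_dist = R/2 = 201.513/2 = 100.8 m

100.8 m


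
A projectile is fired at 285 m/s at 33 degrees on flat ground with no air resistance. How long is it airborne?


T = 2*v0*sin(theta)/g = 2*285*sin(33°)/9.81 = 31.65 s

31.65 s


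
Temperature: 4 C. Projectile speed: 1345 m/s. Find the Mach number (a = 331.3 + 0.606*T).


a = 331.3 + 0.606*(4) = 333.724 m/s
M = v/a = 1345/333.724 = 4.03

4.03


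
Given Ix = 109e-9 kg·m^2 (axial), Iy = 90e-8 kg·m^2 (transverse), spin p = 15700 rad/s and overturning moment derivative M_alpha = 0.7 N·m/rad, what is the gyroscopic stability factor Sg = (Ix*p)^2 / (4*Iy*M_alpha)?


Sg = Ix^2 * p^2 / (4 * Iy * M_alpha) = (109e-9)^2 * 15700^2 / (4 * 90e-8 * 0.7) = 1.162

1.162


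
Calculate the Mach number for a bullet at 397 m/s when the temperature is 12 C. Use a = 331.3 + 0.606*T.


a = 331.3 + 0.606*(12) = 338.572 m/s
M = v/a = 397/338.572 = 1.173

1.173


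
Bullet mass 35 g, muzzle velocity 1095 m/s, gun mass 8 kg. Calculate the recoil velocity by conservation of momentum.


v_recoil = m_p * v_p / m_gun = 0.035 * 1095 / 8 = 4.791 m/s

4.791 m/s


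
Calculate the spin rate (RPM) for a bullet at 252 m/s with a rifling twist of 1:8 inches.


twist_m = 8*0.0254 = 0.2032 m
spin = v/twist = 252/0.2032 = 1240.157 rev/s
RPM = spin*60 = 1240.157*60 ≈ 74409 RPM

74409 RPM


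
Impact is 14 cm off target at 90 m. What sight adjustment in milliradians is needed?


1 mrad subtends 1 cm per 10 m of range, so adj = error_cm / (dist_m / 10) = 14 / (90/10) = 1.556 mrad

1.556 mrad


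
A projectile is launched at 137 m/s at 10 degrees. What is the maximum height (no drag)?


H = (v0*sin(theta))^2 / (2g) = (137*sin(10°))^2 / (2*9.81) = 28.85 m

28.85 m


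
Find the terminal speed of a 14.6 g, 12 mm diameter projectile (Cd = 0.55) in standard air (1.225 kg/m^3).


A = pi*(d/2)^2 = pi*(12/2000)^2 = 1.13097e-04 m^2
vt = sqrt(2mg/(Cd*rho*A)) = sqrt(2*0.0146*9.81/(0.55 * 1.225 * 1.13097e-04)) = 61.31 m/s

61.31 m/s


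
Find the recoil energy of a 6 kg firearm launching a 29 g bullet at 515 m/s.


v_r = m_p*v_p/m_gun = 0.029*515/6 = 2.48917 m/s, E_r = 0.5*m_gun*v_r^2 = 0.5*6*2.48917^2 = 18.59 J

18.59 J


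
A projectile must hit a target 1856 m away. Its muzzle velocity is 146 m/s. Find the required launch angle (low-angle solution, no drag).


sin(2*theta) = R*g/v0^2 = 1856*9.81/146^2 = 0.854164, theta = arcsin(0.854164)/2 = 29.33°

29.33 degrees


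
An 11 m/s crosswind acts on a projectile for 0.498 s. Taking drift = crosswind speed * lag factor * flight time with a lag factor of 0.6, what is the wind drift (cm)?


drift = v_wind * lag * t = 11 * 0.6 * 0.498 = 3.2868 m ≈ 328.7 cm

328.7 cm


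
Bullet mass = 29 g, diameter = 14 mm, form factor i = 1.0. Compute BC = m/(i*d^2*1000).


BC = m/(i*d^2*1000) = 29/(1.0 * 14^2 * 1000) = 0.000148

0.000148


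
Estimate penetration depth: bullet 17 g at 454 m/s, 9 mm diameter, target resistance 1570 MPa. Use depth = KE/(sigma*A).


A = pi*(d/2)^2 = pi*(9/2)^2 = 63.6173 mm^2
E = 0.5*m*v^2 = 0.5*0.017*454^2 = 1751.99 J
depth = E/(sigma*A) = 1751.99 J / (1570 MPa * 63.6173 mm^2) = 1751.99/(1570 * 63.6173) m = 0.0175411 m ≈ 17.54 mm

17.54 mm


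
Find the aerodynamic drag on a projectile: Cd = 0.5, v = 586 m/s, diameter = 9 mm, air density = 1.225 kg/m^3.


A = pi*(d/2)^2 = pi*(9/2000)^2 = 6.36173e-05 m^2
Fd = 0.5*Cd*rho*A*v^2 = 0.5*0.5*1.225*6.36173e-05*586^2 = 6.69 N

6.69 N


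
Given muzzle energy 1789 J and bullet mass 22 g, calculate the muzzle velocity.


v = sqrt(2*E/m) = sqrt(2*1789/0.022) = 403.3 m/s

403.3 m/s


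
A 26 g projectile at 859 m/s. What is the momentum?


p = m*v = 0.026*859 = 22.33 kg·m/s

22.33 kg·m/s


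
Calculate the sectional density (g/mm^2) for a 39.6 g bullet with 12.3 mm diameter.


SD = m/d^2 = 39.6/12.3^2 = 0.2617 g/mm^2

0.2617 g/mm^2


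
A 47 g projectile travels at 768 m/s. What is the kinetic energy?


E = 0.5*m*v^2 = 0.5*0.047*768^2 = 13861 J

13861 J


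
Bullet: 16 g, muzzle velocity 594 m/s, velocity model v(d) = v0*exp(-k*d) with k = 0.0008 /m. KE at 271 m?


v = v0*exp(-k*d) = 594*exp(-0.0008*271) = 478.224 m/s
E = 0.5*m*v^2 = 0.5*0.016*478.224^2 = 1830 J

1830 J


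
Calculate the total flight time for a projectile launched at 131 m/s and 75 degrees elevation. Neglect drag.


T = 2*v0*sin(theta)/g = 2*131*sin(75°)/9.81 = 25.8 s

25.8 s


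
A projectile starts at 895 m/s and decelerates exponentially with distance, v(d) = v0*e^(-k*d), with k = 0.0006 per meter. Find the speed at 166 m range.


v = v0*exp(-k*d) = 895*exp(-0.0006*166) = 810.2 m/s

810.2 m/s


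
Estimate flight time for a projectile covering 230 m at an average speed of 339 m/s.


t = d/v = 230/339 = 0.6785 s

0.6785 s


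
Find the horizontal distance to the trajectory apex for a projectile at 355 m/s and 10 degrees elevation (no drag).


R = v0^2*sin(2*theta)/g = 355^2*sin(2*10°)/9.81 = 4393.79 m
apex_dist = R/2 = 4393.79/2 = 2197 m

2197 m


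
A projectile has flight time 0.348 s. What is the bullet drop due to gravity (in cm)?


drop = 0.5*g*t^2 = 0.5*9.81*0.348^2 = 0.594015 m ≈ 59.4 cm

59.4 cm
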